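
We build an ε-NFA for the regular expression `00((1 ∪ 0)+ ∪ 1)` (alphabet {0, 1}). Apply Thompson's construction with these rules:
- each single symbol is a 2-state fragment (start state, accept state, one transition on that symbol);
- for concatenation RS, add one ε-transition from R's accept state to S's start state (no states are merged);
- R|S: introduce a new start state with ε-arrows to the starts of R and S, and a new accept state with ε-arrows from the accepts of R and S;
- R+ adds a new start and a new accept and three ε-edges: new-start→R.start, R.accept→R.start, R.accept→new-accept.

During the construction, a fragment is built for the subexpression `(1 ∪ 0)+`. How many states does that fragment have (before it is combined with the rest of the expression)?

8

Fragment for `(1 ∪ 0)+`:
Each of the 2 symbol leaves contributes a 2-state fragment.
  1 ∪ 0 → 6 states
  (1 ∪ 0)+ → 8 states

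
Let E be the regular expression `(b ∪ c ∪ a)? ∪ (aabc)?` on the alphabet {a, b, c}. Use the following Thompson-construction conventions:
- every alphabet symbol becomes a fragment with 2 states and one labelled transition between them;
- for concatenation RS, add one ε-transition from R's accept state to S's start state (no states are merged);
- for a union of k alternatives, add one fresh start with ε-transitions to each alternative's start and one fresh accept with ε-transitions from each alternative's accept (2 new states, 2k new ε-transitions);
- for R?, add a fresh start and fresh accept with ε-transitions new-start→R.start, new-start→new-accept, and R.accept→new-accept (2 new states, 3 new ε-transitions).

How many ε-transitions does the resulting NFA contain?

19

Per subexpression:
Each of the 7 symbol leaves contributes 0 ε-transitions.
  b ∪ c ∪ a = 6 ε-transitions
  (b ∪ c ∪ a)? = 9 ε-transitions
  aabc = 3 ε-transitions
  (aabc)? = 6 ε-transitions
  (b ∪ c ∪ a)? ∪ (aabc)? = 19 ε-transitions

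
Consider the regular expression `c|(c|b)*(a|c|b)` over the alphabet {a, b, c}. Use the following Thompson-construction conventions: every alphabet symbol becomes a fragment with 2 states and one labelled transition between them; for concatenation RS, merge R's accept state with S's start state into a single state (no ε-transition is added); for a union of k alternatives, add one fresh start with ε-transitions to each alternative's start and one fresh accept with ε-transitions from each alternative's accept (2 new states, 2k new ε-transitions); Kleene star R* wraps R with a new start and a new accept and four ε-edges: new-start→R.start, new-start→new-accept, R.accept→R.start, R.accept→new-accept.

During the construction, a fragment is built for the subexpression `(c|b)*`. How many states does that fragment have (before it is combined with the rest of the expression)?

Fragment for `(c|b)*`:
Each of the 2 symbol leaves contributes a 2-state fragment.
  c|b = 6 states
  (c|b)* = 8 states

8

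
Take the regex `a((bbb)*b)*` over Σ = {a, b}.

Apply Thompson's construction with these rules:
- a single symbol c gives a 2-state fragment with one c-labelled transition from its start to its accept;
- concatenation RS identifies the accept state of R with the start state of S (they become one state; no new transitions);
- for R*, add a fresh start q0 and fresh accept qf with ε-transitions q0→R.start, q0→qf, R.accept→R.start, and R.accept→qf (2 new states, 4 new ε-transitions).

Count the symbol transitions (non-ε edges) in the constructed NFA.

Building bottom-up:
Each of the 5 symbol leaves contributes exactly 1 symbol transition.
  bbb = 3 symbol transitions
  (bbb)* = 3 symbol transitions
  (bbb)*b = 4 symbol transitions
  ((bbb)*b)* = 4 symbol transitions
  a((bbb)*b)* = 5 symbol transitions

5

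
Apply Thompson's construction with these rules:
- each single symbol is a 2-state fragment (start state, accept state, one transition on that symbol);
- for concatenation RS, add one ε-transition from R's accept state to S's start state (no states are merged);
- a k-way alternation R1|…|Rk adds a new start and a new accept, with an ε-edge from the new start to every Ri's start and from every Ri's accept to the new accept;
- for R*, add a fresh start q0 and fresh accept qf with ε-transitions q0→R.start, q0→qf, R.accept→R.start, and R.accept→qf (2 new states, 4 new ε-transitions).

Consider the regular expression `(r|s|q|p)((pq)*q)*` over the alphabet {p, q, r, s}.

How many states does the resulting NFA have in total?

20

Per subexpression:
Each of the 7 symbol leaves contributes a 2-state fragment.
  r|s|q|p : 10 states
  pq : 4 states
  (pq)* : 6 states
  (pq)*q : 8 states
  ((pq)*q)* : 10 states
  (r|s|q|p)((pq)*q)* : 20 states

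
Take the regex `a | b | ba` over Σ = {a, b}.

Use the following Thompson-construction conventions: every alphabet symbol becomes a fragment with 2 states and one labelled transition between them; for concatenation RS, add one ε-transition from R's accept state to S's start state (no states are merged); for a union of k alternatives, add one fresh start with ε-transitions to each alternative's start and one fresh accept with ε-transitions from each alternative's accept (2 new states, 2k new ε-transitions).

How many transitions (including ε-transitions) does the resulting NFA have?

11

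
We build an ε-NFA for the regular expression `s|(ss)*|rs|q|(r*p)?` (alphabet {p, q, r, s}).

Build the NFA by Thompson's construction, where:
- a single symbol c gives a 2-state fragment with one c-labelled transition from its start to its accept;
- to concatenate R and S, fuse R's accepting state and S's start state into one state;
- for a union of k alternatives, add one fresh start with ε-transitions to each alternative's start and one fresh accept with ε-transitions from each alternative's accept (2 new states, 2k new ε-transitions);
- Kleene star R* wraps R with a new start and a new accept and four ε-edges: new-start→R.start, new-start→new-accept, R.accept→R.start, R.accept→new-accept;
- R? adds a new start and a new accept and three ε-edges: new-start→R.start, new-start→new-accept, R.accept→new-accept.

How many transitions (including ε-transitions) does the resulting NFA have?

29

Building bottom-up:
Each of the 8 symbol leaves contributes 1 transition (1 symbol, 0 ε).
  ss : 2 transitions (2 symbol, 0 ε)
  (ss)* : 6 transitions (2 symbol, 4 ε)
  rs : 2 transitions (2 symbol, 0 ε)
  r* : 5 transitions (1 symbol, 4 ε)
  r*p : 6 transitions (2 symbol, 4 ε)
  (r*p)? : 9 transitions (2 symbol, 7 ε)
  s|(ss)*|rs|q|(r*p)? : 29 transitions (8 symbol, 21 ε)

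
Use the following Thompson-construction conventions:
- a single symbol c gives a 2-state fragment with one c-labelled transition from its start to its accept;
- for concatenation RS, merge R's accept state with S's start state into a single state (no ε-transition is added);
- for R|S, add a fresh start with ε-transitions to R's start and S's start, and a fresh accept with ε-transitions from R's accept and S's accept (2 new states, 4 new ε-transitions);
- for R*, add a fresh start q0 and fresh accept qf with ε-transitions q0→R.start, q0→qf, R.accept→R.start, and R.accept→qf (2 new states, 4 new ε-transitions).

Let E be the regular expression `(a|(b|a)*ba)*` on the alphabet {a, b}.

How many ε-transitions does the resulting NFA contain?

Bottom-up over the parse tree:
Each of the 5 symbol leaves contributes 0 ε-transitions.
  b|a → 4 ε-transitions
  (b|a)* → 8 ε-transitions
  (b|a)*ba → 8 ε-transitions
  a|(b|a)*ba → 12 ε-transitions
  (a|(b|a)*ba)* → 16 ε-transitions

16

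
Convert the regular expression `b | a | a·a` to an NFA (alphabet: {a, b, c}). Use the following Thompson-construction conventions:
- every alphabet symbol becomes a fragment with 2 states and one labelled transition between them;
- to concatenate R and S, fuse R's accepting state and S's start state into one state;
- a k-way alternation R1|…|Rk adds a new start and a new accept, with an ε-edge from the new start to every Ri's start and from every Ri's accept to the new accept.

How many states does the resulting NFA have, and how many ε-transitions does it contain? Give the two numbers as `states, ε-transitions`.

9, 6

Per subexpression:
Each of the 4 symbol leaves contributes 2 states and 0 ε-transitions.
  a·a → 3 states, 0 ε-transitions
  b | a | a·a → 9 states, 6 ε-transitions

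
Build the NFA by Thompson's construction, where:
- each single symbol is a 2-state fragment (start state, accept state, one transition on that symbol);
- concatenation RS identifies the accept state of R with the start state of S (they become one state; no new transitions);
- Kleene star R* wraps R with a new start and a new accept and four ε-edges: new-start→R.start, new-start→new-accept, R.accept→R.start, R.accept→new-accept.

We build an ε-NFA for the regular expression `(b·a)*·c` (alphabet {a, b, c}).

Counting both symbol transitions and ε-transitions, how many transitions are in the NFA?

By structural recursion:
Each of the 3 symbol leaves contributes 1 transition (1 symbol, 0 ε).
  b·a : 2 transitions (2 symbol, 0 ε)
  (b·a)* : 6 transitions (2 symbol, 4 ε)
  (b·a)*·c : 7 transitions (3 symbol, 4 ε)

7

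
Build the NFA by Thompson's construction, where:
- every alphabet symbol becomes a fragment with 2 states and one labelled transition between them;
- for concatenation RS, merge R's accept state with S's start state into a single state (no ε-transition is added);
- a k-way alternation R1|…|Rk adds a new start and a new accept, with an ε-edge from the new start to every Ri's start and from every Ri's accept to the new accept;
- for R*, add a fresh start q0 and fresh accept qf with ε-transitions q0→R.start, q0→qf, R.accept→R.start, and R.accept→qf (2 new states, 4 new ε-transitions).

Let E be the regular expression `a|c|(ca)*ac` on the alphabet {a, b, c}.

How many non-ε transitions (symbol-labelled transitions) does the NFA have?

By structural recursion:
Each of the 6 symbol leaves contributes exactly 1 symbol transition.
  ca = 2 symbol transitions
  (ca)* = 2 symbol transitions
  (ca)*ac = 4 symbol transitions
  a|c|(ca)*ac = 6 symbol transitions

6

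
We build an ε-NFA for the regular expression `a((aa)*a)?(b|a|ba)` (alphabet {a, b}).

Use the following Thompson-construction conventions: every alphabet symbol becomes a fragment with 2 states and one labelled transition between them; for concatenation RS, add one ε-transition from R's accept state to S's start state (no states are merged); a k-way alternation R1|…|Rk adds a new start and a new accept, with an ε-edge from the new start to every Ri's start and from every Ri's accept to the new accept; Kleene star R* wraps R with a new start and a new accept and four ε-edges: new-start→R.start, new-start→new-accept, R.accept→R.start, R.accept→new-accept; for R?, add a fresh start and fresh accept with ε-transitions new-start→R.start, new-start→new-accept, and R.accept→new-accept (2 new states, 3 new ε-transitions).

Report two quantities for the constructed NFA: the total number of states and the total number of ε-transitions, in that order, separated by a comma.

22, 18

By structural recursion:
Each of the 8 symbol leaves contributes 2 states and 0 ε-transitions.
  aa = 4 states, 1 ε-transition
  (aa)* = 6 states, 5 ε-transitions
  (aa)*a = 8 states, 6 ε-transitions
  ((aa)*a)? = 10 states, 9 ε-transitions
  ba = 4 states, 1 ε-transition
  b|a|ba = 10 states, 7 ε-transitions
  a((aa)*a)?(b|a|ba) = 22 states, 18 ε-transitions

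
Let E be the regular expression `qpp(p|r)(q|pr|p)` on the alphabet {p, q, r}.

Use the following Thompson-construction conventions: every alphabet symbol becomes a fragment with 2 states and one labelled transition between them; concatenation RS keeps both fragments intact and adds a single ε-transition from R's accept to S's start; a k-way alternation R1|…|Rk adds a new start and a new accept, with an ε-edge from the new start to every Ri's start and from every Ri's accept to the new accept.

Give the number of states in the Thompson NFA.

Building bottom-up:
Each of the 9 symbol leaves contributes a 2-state fragment.
  p|r : 6 states
  pr : 4 states
  q|pr|p : 10 states
  qpp(p|r)(q|pr|p) : 22 states

22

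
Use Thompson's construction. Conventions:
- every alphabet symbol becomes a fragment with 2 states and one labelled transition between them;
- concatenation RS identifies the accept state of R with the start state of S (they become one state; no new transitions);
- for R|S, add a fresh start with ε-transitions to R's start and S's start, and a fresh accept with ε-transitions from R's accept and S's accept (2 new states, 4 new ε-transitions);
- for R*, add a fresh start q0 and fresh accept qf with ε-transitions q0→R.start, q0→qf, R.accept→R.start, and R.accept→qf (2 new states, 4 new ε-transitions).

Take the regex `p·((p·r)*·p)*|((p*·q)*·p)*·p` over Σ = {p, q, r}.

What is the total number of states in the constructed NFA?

By structural recursion:
Each of the 8 symbol leaves contributes a 2-state fragment.
  p·r = 3 states
  (p·r)* = 5 states
  (p·r)*·p = 6 states
  ((p·r)*·p)* = 8 states
  p·((p·r)*·p)* = 9 states
  p* = 4 states
  p*·q = 5 states
  (p*·q)* = 7 states
  (p*·q)*·p = 8 states
  ((p*·q)*·p)* = 10 states
  ((p*·q)*·p)*·p = 11 states
  p·((p·r)*·p)*|((p*·q)*·p)*·p = 22 states

22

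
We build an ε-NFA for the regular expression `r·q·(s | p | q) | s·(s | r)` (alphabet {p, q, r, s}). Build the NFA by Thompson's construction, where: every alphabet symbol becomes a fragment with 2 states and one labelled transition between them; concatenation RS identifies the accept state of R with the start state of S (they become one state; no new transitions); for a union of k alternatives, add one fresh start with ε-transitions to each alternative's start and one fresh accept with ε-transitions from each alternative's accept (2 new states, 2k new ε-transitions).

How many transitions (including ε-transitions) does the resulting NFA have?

Recursing over subexpressions:
Each of the 8 symbol leaves contributes 1 transition (1 symbol, 0 ε).
  s | p | q → 9 transitions (3 symbol, 6 ε)
  r·q·(s | p | q) → 11 transitions (5 symbol, 6 ε)
  s | r → 6 transitions (2 symbol, 4 ε)
  s·(s | r) → 7 transitions (3 symbol, 4 ε)
  r·q·(s | p | q) | s·(s | r) → 22 transitions (8 symbol, 14 ε)

22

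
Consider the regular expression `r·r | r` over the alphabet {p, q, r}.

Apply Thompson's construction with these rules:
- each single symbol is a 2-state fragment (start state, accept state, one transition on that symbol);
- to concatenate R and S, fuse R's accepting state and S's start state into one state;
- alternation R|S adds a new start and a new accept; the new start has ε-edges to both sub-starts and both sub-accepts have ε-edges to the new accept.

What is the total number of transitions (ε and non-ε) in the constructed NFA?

Recursing over subexpressions:
Each of the 3 symbol leaves contributes 1 transition (1 symbol, 0 ε).
  r·r = 2 transitions (2 symbol, 0 ε)
  r·r | r = 7 transitions (3 symbol, 4 ε)

7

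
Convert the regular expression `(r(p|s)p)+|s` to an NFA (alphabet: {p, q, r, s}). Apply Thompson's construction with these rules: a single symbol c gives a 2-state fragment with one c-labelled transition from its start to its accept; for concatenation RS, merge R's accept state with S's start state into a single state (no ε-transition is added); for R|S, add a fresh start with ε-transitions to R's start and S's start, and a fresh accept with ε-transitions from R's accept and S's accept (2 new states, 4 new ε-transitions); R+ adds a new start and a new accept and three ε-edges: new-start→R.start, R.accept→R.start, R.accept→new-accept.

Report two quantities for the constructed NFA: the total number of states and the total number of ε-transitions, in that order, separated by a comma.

14, 11

Recursing over subexpressions:
Each of the 5 symbol leaves contributes 2 states and 0 ε-transitions.
  p|s → 6 states, 4 ε-transitions
  r(p|s)p → 8 states, 4 ε-transitions
  (r(p|s)p)+ → 10 states, 7 ε-transitions
  (r(p|s)p)+|s → 14 states, 11 ε-transitions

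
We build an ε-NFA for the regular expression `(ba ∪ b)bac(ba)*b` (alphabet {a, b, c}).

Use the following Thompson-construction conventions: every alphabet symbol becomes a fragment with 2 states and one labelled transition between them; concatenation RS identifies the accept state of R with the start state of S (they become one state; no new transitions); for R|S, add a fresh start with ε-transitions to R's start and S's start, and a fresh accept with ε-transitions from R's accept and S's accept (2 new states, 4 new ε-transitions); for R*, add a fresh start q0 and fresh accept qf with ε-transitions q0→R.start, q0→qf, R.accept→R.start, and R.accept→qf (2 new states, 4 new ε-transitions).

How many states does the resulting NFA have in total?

15

Bottom-up over the parse tree:
Each of the 9 symbol leaves contributes a 2-state fragment.
  ba : 3 states
  ba ∪ b : 7 states
  ba : 3 states
  (ba)* : 5 states
  (ba ∪ b)bac(ba)*b : 15 states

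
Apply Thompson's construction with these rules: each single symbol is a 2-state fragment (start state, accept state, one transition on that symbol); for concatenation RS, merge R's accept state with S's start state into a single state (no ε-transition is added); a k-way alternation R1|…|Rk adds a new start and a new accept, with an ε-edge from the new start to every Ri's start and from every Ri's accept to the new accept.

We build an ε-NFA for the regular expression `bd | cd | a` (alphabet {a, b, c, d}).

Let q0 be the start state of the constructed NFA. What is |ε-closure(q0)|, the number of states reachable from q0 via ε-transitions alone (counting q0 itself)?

Compute the ε-closure size of each fragment's start state recursively; a symbol fragment's start has no outgoing ε-edge, so its closure is just itself (size 1).
  bd — C equals the left operand's closure size = 1 (its accept is not ε-reachable, so the closure stops there)
  cd — C equals the left operand's closure size = 1 (its accept is not ε-reachable, so the closure stops there)
  bd | cd | a — C = 1 + 1 + 1 + 1 = 4 (the new accept is not ε-reachable since no branch accepts ε)

4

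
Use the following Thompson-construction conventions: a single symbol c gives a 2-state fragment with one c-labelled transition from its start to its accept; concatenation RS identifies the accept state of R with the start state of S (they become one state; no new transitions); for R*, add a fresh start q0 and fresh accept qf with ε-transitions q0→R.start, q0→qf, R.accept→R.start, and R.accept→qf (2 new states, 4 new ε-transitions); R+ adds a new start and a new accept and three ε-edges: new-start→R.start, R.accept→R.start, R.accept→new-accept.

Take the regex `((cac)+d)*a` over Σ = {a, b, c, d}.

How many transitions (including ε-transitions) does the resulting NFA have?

12

Recursing over subexpressions:
Each of the 5 symbol leaves contributes 1 transition (1 symbol, 0 ε).
  cac = 3 transitions (3 symbol, 0 ε)
  (cac)+ = 6 transitions (3 symbol, 3 ε)
  (cac)+d = 7 transitions (4 symbol, 3 ε)
  ((cac)+d)* = 11 transitions (4 symbol, 7 ε)
  ((cac)+d)*a = 12 transitions (5 symbol, 7 ε)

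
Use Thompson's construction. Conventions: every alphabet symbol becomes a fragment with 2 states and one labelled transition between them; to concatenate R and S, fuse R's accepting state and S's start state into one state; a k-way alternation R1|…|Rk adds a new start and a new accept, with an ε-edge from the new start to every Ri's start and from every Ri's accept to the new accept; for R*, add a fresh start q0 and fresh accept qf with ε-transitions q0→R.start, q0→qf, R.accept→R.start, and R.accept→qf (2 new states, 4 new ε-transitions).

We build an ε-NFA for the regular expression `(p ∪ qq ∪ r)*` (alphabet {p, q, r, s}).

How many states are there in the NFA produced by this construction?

Bottom-up over the parse tree:
Each of the 4 symbol leaves contributes a 2-state fragment.
  qq = 3 states
  p ∪ qq ∪ r = 9 states
  (p ∪ qq ∪ r)* = 11 states

11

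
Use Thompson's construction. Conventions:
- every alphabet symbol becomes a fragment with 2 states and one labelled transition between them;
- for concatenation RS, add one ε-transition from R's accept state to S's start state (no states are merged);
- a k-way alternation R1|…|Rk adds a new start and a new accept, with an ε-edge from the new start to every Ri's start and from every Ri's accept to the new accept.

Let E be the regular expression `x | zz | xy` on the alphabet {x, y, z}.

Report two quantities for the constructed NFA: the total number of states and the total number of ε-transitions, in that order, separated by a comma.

12, 8

Per subexpression:
Each of the 5 symbol leaves contributes 2 states and 0 ε-transitions.
  zz → 4 states, 1 ε-transition
  xy → 4 states, 1 ε-transition
  x | zz | xy → 12 states, 8 ε-transitions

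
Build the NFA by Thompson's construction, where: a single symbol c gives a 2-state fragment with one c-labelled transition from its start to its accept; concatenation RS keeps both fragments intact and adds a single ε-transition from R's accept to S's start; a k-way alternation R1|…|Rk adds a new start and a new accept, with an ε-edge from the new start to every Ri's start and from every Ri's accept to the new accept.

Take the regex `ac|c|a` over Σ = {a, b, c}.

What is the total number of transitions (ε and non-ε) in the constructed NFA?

Bottom-up over the parse tree:
Each of the 4 symbol leaves contributes 1 transition (1 symbol, 0 ε).
  ac → 3 transitions (2 symbol, 1 ε)
  ac|c|a → 11 transitions (4 symbol, 7 ε)

11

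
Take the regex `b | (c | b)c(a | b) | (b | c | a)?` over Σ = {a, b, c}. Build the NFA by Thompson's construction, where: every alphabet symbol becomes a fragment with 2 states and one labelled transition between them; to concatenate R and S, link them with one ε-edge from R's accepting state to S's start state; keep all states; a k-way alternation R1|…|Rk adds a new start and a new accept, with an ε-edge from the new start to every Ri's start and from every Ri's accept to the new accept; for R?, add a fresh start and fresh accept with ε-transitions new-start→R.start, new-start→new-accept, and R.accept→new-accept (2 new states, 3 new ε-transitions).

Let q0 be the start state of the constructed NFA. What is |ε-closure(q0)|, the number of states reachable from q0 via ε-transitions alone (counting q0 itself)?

12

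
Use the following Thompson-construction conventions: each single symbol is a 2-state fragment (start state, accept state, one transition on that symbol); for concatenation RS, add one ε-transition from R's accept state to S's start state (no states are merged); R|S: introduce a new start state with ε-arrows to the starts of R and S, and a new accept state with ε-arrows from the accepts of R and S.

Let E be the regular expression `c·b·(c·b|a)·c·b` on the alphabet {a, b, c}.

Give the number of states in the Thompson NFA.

By structural recursion:
Each of the 7 symbol leaves contributes a 2-state fragment.
  c·b : 4 states
  c·b|a : 8 states
  c·b·(c·b|a)·c·b : 16 states

16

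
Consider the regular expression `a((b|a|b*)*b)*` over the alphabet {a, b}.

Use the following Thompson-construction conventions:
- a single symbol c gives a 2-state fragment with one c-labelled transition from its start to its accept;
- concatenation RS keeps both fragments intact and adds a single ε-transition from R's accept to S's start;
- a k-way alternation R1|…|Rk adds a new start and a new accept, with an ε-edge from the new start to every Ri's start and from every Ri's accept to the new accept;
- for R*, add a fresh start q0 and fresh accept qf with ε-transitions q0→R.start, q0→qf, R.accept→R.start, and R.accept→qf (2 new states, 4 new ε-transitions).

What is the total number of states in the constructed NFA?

18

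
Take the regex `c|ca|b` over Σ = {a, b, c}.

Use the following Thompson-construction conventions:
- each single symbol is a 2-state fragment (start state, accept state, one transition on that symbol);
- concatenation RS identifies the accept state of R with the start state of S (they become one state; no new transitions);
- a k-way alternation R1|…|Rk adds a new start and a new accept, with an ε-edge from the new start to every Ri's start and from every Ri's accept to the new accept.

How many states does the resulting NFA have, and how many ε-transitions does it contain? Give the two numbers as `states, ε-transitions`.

9, 6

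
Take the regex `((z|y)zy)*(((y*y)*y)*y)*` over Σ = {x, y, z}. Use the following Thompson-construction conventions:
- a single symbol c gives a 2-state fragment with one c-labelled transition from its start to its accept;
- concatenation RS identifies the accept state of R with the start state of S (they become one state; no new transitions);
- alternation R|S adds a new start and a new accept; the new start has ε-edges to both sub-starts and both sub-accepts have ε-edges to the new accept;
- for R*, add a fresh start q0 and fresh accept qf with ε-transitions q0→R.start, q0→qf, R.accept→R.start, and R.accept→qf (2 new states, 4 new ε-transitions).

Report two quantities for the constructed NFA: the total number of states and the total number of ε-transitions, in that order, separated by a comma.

22, 24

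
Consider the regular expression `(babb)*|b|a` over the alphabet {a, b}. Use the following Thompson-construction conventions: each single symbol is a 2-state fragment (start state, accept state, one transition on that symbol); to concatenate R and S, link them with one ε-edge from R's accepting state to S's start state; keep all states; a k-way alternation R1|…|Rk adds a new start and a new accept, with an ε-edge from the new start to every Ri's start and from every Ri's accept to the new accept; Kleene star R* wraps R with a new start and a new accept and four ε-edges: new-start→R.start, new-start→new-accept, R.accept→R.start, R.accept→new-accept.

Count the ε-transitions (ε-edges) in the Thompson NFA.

Building bottom-up:
Each of the 6 symbol leaves contributes 0 ε-transitions.
  babb — 3 ε-transitions
  (babb)* — 7 ε-transitions
  (babb)*|b|a — 13 ε-transitions

13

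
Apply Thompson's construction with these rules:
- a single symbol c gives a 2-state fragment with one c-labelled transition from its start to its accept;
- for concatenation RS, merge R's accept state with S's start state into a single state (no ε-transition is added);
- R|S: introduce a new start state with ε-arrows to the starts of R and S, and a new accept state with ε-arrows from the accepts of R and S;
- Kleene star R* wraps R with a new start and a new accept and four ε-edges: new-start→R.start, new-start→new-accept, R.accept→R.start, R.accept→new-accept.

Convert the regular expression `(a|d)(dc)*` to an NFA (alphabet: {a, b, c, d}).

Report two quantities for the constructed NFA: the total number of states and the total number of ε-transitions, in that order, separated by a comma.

10, 8

Bottom-up over the parse tree:
Each of the 4 symbol leaves contributes 2 states and 0 ε-transitions.
  a|d → 6 states, 4 ε-transitions
  dc → 3 states, 0 ε-transitions
  (dc)* → 5 states, 4 ε-transitions
  (a|d)(dc)* → 10 states, 8 ε-transitions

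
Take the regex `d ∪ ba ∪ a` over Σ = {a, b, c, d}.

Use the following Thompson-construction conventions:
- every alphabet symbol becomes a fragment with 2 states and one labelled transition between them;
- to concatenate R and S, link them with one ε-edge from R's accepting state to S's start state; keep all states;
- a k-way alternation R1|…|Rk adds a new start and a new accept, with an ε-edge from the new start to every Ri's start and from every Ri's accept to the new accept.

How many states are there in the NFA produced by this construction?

Bottom-up over the parse tree:
Each of the 4 symbol leaves contributes a 2-state fragment.
  ba — 4 states
  d ∪ ba ∪ a — 10 states

10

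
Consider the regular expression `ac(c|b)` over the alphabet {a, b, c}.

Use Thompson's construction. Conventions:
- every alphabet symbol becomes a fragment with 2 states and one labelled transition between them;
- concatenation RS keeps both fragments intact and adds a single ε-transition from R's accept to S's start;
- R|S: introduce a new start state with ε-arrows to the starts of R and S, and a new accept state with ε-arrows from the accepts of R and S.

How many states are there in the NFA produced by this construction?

10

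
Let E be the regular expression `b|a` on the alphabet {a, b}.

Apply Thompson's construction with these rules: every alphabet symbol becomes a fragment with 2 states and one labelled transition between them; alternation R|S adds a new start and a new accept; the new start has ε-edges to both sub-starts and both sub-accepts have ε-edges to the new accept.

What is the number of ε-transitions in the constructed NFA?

Recursing over subexpressions:
Each of the 2 symbol leaves contributes 0 ε-transitions.
  b|a : 4 ε-transitions

4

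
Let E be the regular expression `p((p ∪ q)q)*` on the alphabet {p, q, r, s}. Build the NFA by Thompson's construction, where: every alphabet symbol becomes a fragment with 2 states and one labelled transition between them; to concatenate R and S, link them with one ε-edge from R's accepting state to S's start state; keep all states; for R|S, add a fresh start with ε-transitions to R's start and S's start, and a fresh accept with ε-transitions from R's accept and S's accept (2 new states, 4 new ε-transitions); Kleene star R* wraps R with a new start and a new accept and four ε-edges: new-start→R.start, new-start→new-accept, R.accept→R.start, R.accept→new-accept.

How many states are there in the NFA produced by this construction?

12

By structural recursion:
Each of the 4 symbol leaves contributes a 2-state fragment.
  p ∪ q — 6 states
  (p ∪ q)q — 8 states
  ((p ∪ q)q)* — 10 states
  p((p ∪ q)q)* — 12 states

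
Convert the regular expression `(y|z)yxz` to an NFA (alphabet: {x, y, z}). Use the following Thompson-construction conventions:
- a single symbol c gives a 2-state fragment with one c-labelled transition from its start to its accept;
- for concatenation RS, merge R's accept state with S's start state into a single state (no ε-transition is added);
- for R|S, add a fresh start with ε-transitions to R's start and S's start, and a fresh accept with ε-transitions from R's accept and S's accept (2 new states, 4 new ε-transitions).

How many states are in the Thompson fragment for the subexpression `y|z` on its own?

Fragment for `y|z`:
Each of the 2 symbol leaves contributes a 2-state fragment.
  y|z — 6 states

6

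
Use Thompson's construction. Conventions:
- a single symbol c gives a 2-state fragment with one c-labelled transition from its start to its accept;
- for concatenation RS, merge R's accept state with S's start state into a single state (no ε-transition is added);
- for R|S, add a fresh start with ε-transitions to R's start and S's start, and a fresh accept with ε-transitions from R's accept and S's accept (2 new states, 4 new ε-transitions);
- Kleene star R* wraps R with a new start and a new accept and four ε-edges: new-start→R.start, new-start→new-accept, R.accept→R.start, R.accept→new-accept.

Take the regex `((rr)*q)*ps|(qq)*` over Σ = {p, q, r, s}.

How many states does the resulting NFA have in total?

17

Recursing over subexpressions:
Each of the 7 symbol leaves contributes a 2-state fragment.
  rr — 3 states
  (rr)* — 5 states
  (rr)*q — 6 states
  ((rr)*q)* — 8 states
  ((rr)*q)*ps — 10 states
  qq — 3 states
  (qq)* — 5 states
  ((rr)*q)*ps|(qq)* — 17 states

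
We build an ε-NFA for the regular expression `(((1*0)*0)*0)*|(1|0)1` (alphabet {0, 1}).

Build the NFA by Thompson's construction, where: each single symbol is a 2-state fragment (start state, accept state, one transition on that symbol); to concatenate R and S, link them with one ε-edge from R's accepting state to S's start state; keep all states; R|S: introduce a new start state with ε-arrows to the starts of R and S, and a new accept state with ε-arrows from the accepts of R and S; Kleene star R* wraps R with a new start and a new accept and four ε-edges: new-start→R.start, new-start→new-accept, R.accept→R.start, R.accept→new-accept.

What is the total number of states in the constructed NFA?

26

Recursing over subexpressions:
Each of the 7 symbol leaves contributes a 2-state fragment.
  1* = 4 states
  1*0 = 6 states
  (1*0)* = 8 states
  (1*0)*0 = 10 states
  ((1*0)*0)* = 12 states
  ((1*0)*0)*0 = 14 states
  (((1*0)*0)*0)* = 16 states
  1|0 = 6 states
  (1|0)1 = 8 states
  (((1*0)*0)*0)*|(1|0)1 = 26 states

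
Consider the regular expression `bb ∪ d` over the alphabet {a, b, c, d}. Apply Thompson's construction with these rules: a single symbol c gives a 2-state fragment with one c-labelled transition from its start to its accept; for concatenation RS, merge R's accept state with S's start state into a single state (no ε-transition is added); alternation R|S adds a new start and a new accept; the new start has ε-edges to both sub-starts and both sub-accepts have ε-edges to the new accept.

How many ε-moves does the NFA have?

4

By structural recursion:
Each of the 3 symbol leaves contributes 0 ε-transitions.
  bb — 0 ε-transitions
  bb ∪ d — 4 ε-transitions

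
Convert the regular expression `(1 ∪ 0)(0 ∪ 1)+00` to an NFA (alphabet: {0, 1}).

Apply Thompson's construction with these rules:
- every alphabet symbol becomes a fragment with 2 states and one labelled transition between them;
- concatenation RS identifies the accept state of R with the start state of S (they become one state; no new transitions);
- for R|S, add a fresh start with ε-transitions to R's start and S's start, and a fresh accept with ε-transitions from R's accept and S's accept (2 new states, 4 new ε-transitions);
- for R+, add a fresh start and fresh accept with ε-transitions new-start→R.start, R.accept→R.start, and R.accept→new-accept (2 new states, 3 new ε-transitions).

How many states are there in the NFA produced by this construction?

15

By structural recursion:
Each of the 6 symbol leaves contributes a 2-state fragment.
  1 ∪ 0 = 6 states
  0 ∪ 1 = 6 states
  (0 ∪ 1)+ = 8 states
  (1 ∪ 0)(0 ∪ 1)+00 = 15 states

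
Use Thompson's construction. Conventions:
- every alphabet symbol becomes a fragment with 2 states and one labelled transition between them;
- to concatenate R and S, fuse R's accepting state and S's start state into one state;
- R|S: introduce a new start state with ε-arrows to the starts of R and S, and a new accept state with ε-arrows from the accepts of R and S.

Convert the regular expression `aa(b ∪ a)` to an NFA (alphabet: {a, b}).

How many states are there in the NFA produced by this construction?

8

Building bottom-up:
Each of the 4 symbol leaves contributes a 2-state fragment.
  b ∪ a = 6 states
  aa(b ∪ a) = 8 states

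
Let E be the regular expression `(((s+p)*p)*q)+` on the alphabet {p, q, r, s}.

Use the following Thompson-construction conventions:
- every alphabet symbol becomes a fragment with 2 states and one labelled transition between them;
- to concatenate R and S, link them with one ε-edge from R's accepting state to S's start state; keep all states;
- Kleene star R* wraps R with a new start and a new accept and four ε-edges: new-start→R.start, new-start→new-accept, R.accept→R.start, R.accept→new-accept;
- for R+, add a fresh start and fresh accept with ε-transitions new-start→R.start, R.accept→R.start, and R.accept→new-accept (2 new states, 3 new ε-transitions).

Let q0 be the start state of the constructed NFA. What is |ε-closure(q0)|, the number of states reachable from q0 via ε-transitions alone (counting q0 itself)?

Let C(F) = |ε-closure(F.start)| within fragment F, and note whether F accepts ε. Symbol fragments have C = 1 and do not accept ε. Then:
  s+ — C = 1 + 1 = 2 (the body doesn't accept ε, so the new accept is not reached)
  s+p — C equals the left operand's closure size = 2 (its accept is not ε-reachable, so the closure stops there)
  (s+p)* — the star's fresh start ε-reaches both the body's start and the fresh accept: C = 2 + 2 = 4
  (s+p)*p — the left operand accepts ε, so the closure extends into the next operand (via the concat ε-link); C = 4 + 1 = 5
  ((s+p)*p)* — new start has ε-edges to the inner start and to the new accept, so C = 2 + 5 = 7
  ((s+p)*p)*q — the left operand accepts ε, so the closure extends into the next operand (via the concat ε-link); C = 7 + 1 = 8
  (((s+p)*p)*q)+ — new start ε-reaches only the body's start; the new accept needs a symbol first: C = 1 + 8 = 9

9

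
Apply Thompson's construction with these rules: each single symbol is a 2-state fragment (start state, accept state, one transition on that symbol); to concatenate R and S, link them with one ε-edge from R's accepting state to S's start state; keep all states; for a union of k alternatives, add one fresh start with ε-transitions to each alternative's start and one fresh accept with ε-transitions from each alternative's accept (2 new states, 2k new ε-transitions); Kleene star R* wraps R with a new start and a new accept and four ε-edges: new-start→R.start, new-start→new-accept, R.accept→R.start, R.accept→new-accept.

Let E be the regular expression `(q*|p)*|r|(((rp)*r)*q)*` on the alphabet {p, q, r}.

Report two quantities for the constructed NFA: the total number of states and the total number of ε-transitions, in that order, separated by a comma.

Building bottom-up:
Each of the 7 symbol leaves contributes 2 states and 0 ε-transitions.
  q* — 4 states, 4 ε-transitions
  q*|p — 8 states, 8 ε-transitions
  (q*|p)* — 10 states, 12 ε-transitions
  rp — 4 states, 1 ε-transition
  (rp)* — 6 states, 5 ε-transitions
  (rp)*r — 8 states, 6 ε-transitions
  ((rp)*r)* — 10 states, 10 ε-transitions
  ((rp)*r)*q — 12 states, 11 ε-transitions
  (((rp)*r)*q)* — 14 states, 15 ε-transitions
  (q*|p)*|r|(((rp)*r)*q)* — 28 states, 33 ε-transitions

28, 33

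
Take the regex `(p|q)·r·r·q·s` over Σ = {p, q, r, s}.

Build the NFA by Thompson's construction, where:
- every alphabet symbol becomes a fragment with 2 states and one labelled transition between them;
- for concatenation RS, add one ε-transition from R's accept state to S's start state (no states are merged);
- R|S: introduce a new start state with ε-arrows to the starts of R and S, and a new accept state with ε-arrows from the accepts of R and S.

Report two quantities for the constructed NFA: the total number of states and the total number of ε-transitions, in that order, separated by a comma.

14, 8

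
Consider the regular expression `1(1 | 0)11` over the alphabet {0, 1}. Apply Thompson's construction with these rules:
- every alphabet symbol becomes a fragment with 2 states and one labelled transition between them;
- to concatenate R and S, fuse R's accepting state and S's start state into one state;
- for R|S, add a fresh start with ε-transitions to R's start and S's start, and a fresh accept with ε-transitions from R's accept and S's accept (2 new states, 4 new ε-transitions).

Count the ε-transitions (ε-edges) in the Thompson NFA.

Per subexpression:
Each of the 5 symbol leaves contributes 0 ε-transitions.
  1 | 0 → 4 ε-transitions
  1(1 | 0)11 → 4 ε-transitions

4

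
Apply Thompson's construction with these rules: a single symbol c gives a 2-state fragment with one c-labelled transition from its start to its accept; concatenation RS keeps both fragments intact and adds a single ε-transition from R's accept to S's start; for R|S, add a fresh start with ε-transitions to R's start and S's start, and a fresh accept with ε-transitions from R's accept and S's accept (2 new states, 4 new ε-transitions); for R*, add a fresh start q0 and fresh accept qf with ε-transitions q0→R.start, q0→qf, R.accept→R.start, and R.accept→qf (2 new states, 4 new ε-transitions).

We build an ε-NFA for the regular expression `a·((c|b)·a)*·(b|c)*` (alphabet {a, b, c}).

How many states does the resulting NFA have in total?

20

Per subexpression:
Each of the 6 symbol leaves contributes a 2-state fragment.
  c|b — 6 states
  (c|b)·a — 8 states
  ((c|b)·a)* — 10 states
  b|c — 6 states
  (b|c)* — 8 states
  a·((c|b)·a)*·(b|c)* — 20 states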